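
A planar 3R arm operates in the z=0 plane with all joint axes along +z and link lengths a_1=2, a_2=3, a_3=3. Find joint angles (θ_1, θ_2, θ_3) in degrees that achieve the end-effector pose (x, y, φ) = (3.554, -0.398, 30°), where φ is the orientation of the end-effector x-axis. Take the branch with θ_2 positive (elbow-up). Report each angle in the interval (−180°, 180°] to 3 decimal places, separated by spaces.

-156.531 134.990 51.541

wrist centre = target − a_3·(cos φ, sin φ) = (0.9559, -1.8980)
cos θ_2 = (4.5162−2²−3²)/(2·2·3) = -0.7070; θ_2 = 134.9900° (elbow-up)
β = atan2(-1.8980,0.9559) = -63.2680°; ψ = atan2(2.1217,-0.1210) = 93.2627°
θ_1 = β − ψ = -156.5307°
θ_3 = φ − θ_1 − θ_2 = 51.5407° (wrapped to (-180°,180°])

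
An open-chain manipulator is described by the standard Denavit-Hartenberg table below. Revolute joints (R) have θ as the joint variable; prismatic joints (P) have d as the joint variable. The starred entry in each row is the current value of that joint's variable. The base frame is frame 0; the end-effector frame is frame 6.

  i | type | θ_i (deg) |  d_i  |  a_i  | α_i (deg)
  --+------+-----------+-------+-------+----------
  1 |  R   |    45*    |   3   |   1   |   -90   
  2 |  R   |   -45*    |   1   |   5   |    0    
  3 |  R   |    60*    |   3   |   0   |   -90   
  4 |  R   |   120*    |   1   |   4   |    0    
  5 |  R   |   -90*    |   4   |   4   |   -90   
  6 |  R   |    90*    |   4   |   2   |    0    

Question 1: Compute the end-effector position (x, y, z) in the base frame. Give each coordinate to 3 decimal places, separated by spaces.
5.777 -1.193 3.776

after link 1: o_1 = (0.7071, 0.7071, 3.0000)
after link 2: o_2 = (2.5000, 3.9142, 6.5355)
after link 3: o_3 = (0.3787, 6.0355, 6.5355)
after link 4: o_4 = (1.2791, 2.0370, 6.0872)
after link 5: o_5 = (4.3273, 2.2568, 1.3270)
after link 6: o_6 = (5.7768, -1.1927, 3.7765)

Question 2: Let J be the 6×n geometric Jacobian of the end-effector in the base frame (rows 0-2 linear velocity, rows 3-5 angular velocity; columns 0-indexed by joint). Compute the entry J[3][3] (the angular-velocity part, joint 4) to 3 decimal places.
axis z_3 = (-0.1830,-0.1830,-0.9659); lever o_n−o_3 = (5.3981,-7.2283,-2.7591)
cross product → J_v[:, 3] = (-6.4770,-5.7191,2.3108)
J_ω[:, 3] = z_3
entry J[3][3] = -0.1830

-0.183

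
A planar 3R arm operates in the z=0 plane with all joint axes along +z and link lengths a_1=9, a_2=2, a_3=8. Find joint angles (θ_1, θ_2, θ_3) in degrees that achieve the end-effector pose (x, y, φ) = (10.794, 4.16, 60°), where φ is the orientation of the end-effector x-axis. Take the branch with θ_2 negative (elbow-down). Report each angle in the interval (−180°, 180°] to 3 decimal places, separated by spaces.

-14.335 -150.005 -135.659

wrist centre = target − a_3·(cos φ, sin φ) = (6.7940, -2.7682)
cos θ_2 = (53.8214−9²−2²)/(2·9·2) = -0.8661; θ_2 = -150.0054° (elbow-down)
β = atan2(-2.7682,6.7940) = -22.1684°; ψ = atan2(-0.9998,7.2679) = -7.8330°
θ_1 = β − ψ = -14.3354°
θ_3 = φ − θ_1 − θ_2 = -135.6592° (wrapped to (-180°,180°])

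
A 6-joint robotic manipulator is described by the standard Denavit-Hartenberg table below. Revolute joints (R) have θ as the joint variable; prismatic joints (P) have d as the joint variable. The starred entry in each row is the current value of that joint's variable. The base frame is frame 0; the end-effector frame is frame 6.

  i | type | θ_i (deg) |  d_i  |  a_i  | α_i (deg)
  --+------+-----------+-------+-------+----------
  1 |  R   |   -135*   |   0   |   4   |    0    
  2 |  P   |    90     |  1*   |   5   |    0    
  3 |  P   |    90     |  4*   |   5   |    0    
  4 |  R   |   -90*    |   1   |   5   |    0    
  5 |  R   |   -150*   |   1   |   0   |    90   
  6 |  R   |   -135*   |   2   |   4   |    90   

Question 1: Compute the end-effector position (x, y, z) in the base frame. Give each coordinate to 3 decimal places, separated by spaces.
after link 1: o_1 = (-2.8284, -2.8284, 0.0000)
after link 2: o_2 = (0.7071, -6.3640, 1.0000)
after link 3: o_3 = (4.2426, -2.8284, 5.0000)
after link 4: o_4 = (7.7782, -6.3640, 6.0000)
after link 5: o_5 = (7.7782, -6.3640, 7.0000)
after link 6: o_6 = (11.0279, -5.1642, 4.1716)

11.028 -5.164 4.172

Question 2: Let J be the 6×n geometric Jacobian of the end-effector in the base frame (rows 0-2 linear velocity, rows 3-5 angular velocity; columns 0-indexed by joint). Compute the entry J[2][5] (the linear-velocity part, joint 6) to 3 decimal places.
-2.828

axis z_5 = (0.2588,0.9659,0.0000); lever o_n−o_5 = (3.2497,1.1998,-2.8284)
cross product → J_v[:, 5] = (-2.7321,0.7321,-2.8284)
J_ω[:, 5] = z_5
entry J[2][5] = -2.8284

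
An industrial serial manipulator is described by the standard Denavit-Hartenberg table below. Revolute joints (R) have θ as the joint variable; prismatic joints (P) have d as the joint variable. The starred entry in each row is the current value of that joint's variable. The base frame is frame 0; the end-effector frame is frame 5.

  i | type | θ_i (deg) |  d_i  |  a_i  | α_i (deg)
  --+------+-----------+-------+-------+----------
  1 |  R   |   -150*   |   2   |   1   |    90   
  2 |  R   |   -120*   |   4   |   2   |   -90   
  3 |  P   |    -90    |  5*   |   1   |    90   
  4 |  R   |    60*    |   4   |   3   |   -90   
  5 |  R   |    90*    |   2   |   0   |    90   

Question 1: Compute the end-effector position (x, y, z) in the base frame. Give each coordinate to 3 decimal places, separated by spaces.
-10.565 -0.594 -0.567

after link 1: o_1 = (-0.8660, -0.5000, 2.0000)
after link 2: o_2 = (-2.0000, 3.4641, 0.2679)
after link 3: o_3 = (-6.2500, 2.1651, -2.2321)
after link 4: o_4 = (-10.6806, 1.3391, -0.0670)
after link 5: o_5 = (-10.5646, -0.5939, -0.5670)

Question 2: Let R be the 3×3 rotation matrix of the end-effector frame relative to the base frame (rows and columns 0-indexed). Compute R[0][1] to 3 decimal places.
End-effector y-axis (col 1 of R) = (0.0580,-0.9665,-0.2500)
R[0][1] = 0.0580

0.058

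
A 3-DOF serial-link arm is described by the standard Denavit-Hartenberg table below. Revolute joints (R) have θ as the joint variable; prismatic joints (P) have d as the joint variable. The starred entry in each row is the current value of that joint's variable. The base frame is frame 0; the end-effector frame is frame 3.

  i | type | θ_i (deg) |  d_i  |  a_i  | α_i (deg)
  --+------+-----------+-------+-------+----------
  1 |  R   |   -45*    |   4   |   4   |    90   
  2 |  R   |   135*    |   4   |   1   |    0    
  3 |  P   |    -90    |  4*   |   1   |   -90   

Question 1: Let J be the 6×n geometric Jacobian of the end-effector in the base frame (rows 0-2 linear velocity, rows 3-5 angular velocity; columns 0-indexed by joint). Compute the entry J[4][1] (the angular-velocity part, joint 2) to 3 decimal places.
axis z_1 = (-0.7071,-0.7071,0.0000); lever o_n−o_1 = (-5.6569,-5.6569,1.4142)
cross product → J_v[:, 1] = (-1.0000,1.0000,0.0000)
J_ω[:, 1] = z_1
entry J[4][1] = -0.7071

-0.707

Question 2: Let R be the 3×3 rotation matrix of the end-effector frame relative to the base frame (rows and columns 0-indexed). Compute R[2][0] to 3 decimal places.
0.707

End-effector x-axis (col 0 of R) = (0.5000,-0.5000,0.7071)
R[2][0] = 0.7071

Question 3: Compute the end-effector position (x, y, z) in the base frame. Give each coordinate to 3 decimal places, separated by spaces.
-2.828 -8.485 5.414

after link 1: o_1 = (2.8284, -2.8284, 4.0000)
after link 2: o_2 = (-0.5000, -5.1569, 4.7071)
after link 3: o_3 = (-2.8284, -8.4853, 5.4142)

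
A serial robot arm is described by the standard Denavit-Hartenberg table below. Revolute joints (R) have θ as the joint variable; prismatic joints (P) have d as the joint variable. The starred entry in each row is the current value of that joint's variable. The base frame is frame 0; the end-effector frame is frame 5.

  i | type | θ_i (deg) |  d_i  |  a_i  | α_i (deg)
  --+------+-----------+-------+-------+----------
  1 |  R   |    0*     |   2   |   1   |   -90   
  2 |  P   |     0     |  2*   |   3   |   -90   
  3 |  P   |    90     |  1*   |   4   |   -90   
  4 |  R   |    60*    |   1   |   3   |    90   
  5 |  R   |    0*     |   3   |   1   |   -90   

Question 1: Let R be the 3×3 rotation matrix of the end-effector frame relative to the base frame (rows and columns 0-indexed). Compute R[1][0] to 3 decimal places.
End-effector x-axis (col 0 of R) = (-0.0000,-0.5000,0.8660)
R[1][0] = -0.5000

-0.500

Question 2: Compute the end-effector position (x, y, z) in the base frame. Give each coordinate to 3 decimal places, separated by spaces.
after link 1: o_1 = (1.0000, 0.0000, 2.0000)
after link 2: o_2 = (4.0000, 2.0000, 2.0000)
after link 3: o_3 = (4.0000, -2.0000, 1.0000)
after link 4: o_4 = (3.0000, -3.5000, 3.5981)
after link 5: o_5 = (3.0000, -6.5981, 2.9641)

3.000 -6.598 2.964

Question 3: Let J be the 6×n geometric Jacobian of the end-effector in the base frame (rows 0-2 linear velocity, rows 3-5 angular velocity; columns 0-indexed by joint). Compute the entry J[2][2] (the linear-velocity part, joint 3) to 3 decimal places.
prismatic axis z_2 = (0.0000,0.0000,-1.0000)
J_v[:, 2] = z_2; J_ω[:, 2] = (0,0,0)
entry J[2][2] = -1.0000

-1.000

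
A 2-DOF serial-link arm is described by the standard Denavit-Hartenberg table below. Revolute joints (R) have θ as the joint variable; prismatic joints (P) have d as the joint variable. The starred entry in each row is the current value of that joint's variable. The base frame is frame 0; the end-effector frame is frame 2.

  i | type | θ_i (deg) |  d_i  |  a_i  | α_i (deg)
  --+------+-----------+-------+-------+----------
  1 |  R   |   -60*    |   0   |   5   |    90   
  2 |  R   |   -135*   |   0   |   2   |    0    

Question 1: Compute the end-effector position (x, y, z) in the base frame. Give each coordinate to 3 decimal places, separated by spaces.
1.793 -3.105 -1.414

after link 1: o_1 = (2.5000, -4.3301, 0.0000)
after link 2: o_2 = (1.7929, -3.1054, -1.4142)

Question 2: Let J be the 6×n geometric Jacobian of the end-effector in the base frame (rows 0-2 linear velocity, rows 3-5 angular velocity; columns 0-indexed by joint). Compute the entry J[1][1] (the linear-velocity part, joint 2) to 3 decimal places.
axis z_1 = (-0.8660,-0.5000,0.0000); lever o_n−o_1 = (-0.7071,1.2247,-1.4142)
cross product → J_v[:, 1] = (0.7071,-1.2247,-1.4142)
J_ω[:, 1] = z_1
entry J[1][1] = -1.2247

-1.225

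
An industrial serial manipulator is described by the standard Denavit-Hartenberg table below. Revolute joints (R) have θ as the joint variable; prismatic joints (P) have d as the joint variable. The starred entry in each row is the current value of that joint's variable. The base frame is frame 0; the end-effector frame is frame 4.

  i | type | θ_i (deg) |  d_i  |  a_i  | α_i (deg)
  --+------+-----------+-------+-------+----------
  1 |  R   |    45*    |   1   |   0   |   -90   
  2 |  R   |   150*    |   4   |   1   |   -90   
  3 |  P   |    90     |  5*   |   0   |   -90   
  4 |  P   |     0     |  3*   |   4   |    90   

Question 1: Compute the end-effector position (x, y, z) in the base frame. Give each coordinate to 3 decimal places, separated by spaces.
-0.543 -0.543 6.330

after link 1: o_1 = (0.0000, 0.0000, 1.0000)
after link 2: o_2 = (-3.4408, 2.2161, 0.5000)
after link 3: o_3 = (-5.2086, 0.4483, 4.8301)
after link 4: o_4 = (-0.5430, -0.5430, 6.3301)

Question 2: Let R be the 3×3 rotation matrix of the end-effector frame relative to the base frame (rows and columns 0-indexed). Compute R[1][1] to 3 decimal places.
0.612

End-effector y-axis (col 1 of R) = (0.6124,0.6124,0.5000)
R[1][1] = 0.6124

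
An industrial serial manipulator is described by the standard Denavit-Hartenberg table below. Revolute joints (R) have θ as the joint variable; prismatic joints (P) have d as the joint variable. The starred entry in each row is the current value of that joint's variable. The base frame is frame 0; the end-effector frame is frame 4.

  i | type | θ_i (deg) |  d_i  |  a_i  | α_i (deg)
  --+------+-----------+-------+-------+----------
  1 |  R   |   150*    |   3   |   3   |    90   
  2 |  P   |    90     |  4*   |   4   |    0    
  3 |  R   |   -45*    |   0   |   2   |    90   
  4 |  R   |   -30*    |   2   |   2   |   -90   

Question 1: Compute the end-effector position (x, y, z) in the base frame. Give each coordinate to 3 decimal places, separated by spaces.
-4.608 6.125 8.225

after link 1: o_1 = (-2.5981, 1.5000, 3.0000)
after link 2: o_2 = (-0.5981, 4.9641, 7.0000)
after link 3: o_3 = (-1.8228, 5.6712, 8.4142)
after link 4: o_4 = (-4.6082, 6.1247, 8.2247)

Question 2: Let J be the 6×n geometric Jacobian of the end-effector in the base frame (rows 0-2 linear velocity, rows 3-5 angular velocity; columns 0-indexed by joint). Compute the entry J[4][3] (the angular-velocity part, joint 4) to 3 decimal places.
0.354

axis z_3 = (-0.6124,0.3536,-0.7071); lever o_n−o_3 = (-2.7854,0.4535,-0.1895)
cross product → J_v[:, 3] = (0.2537,1.8536,0.7071)
J_ω[:, 3] = z_3
entry J[4][3] = 0.3536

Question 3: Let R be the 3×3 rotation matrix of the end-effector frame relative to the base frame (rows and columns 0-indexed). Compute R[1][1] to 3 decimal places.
End-effector y-axis (col 1 of R) = (0.6124,-0.3536,0.7071)
R[1][1] = -0.3536

-0.354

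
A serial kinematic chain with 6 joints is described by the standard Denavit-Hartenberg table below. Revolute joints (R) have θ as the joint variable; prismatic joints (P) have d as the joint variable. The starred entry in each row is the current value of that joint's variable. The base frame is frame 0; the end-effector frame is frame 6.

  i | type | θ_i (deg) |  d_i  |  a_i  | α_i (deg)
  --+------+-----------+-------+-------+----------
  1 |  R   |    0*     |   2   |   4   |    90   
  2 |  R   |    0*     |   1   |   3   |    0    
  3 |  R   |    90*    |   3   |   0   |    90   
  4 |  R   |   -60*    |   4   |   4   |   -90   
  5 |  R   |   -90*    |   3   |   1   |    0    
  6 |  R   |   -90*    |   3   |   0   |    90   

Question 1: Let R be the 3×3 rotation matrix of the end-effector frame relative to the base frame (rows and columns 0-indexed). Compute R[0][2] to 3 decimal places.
-1.000

End-effector z-axis (col 2 of R) = (-1.0000,-0.0000,0.0000)
R[0][2] = -1.0000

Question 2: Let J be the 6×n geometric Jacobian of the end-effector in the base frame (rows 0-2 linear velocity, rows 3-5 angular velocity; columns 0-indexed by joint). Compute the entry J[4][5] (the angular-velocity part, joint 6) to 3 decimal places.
axis z_5 = (0.0000,-0.5000,0.8660); lever o_n−o_5 = (0.0000,-1.5000,2.5981)
cross product → J_v[:, 5] = (0.0000,-0.0000,-0.0000)
J_ω[:, 5] = z_5
entry J[4][5] = -0.5000

-0.500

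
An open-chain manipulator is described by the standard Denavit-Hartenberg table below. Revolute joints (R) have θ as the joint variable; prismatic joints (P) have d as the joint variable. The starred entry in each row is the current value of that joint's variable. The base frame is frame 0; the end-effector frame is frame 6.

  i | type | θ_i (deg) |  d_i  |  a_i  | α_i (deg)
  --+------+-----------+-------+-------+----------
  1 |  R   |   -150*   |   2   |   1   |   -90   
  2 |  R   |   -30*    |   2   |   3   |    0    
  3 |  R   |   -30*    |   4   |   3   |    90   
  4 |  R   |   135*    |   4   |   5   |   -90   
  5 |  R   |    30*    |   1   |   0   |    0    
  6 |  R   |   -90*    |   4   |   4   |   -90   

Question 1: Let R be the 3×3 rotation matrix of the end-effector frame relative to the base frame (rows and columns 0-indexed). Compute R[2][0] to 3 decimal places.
0.127

End-effector x-axis (col 0 of R) = (0.9794,0.1572,0.1268)
R[2][0] = 0.1268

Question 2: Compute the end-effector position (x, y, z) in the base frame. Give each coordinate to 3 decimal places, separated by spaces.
8.564 -3.617 2.482

after link 1: o_1 = (-0.8660, -0.5000, 2.0000)
after link 2: o_2 = (-2.1160, -3.5311, 3.5000)
after link 3: o_3 = (-1.4151, -7.7452, 6.0981)
after link 4: o_4 = (4.8836, -8.1911, 5.0362)
after link 5: o_5 = (4.8363, -7.4020, 4.4238)
after link 6: o_6 = (8.5644, -3.6166, 2.4817)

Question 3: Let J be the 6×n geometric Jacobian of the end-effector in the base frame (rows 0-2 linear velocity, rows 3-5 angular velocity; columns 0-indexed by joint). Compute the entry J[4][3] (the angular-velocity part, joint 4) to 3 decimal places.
axis z_3 = (0.7500,0.4330,0.5000); lever o_n−o_3 = (9.9794,4.1286,-3.6164)
cross product → J_v[:, 3] = (-3.6303,7.7020,-1.2247)
J_ω[:, 3] = z_3
entry J[4][3] = 0.4330

0.433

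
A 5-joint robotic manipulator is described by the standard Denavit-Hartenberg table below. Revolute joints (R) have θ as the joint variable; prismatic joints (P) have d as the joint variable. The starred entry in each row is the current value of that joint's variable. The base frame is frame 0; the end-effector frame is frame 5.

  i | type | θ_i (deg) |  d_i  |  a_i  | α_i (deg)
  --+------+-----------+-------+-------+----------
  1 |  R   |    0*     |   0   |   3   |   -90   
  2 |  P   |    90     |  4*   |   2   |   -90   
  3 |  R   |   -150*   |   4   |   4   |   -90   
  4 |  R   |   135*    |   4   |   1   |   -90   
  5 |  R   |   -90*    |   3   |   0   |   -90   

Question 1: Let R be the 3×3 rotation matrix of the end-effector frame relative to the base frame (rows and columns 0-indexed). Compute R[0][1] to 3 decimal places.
0.707

End-effector y-axis (col 1 of R) = (0.7071,0.3536,0.6124)
R[0][1] = 0.7071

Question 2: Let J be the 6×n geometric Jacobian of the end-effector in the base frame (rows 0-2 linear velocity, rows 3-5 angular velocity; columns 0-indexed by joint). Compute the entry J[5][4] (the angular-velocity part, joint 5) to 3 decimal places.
-0.612

axis z_4 = (-0.7071,-0.3536,-0.6124); lever o_n−o_4 = (-2.1213,-1.0607,-1.8371)
cross product → J_v[:, 4] = (-0.0000,0.0000,-0.0000)
J_ω[:, 4] = z_4
entry J[5][4] = -0.6124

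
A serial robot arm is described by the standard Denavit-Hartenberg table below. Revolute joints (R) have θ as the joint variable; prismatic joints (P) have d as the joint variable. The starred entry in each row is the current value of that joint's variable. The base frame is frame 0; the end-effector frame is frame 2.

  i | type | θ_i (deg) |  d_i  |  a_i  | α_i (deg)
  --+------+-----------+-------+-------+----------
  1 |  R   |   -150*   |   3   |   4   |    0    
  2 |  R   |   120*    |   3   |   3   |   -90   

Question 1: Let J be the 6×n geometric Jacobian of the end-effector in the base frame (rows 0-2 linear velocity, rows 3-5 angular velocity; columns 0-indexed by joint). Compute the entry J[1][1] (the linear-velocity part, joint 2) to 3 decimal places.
axis z_1 = (0.0000,0.0000,1.0000); lever o_n−o_1 = (2.5981,-1.5000,3.0000)
cross product → J_v[:, 1] = (1.5000,2.5981,-0.0000)
J_ω[:, 1] = z_1
entry J[1][1] = 2.5981

2.598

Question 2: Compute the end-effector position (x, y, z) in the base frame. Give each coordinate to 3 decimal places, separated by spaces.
-0.866 -3.500 6.000

after link 1: o_1 = (-3.4641, -2.0000, 3.0000)
after link 2: o_2 = (-0.8660, -3.5000, 6.0000)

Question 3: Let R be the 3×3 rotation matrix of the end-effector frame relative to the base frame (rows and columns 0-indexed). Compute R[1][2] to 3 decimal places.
0.866

End-effector z-axis (col 2 of R) = (0.5000,0.8660,0.0000)
R[1][2] = 0.8660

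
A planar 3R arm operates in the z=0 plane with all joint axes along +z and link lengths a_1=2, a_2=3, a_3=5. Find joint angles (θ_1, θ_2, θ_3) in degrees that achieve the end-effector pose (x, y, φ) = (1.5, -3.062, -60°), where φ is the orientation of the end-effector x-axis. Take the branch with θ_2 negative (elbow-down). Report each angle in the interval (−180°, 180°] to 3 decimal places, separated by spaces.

-120.010 -149.996 -149.994

wrist centre = target − a_3·(cos φ, sin φ) = (-1.0000, 1.2681)
cos θ_2 = (2.6081−2²−3²)/(2·2·3) = -0.8660; θ_2 = -149.9957° (elbow-down)
β = atan2(1.2681,-1.0000) = 128.2581°; ψ = atan2(-1.5002,-0.5980) = -111.7318°
θ_1 = β − ψ = 239.9898°
θ_3 = φ − θ_1 − θ_2 = -149.9941° (wrapped to (-180°,180°])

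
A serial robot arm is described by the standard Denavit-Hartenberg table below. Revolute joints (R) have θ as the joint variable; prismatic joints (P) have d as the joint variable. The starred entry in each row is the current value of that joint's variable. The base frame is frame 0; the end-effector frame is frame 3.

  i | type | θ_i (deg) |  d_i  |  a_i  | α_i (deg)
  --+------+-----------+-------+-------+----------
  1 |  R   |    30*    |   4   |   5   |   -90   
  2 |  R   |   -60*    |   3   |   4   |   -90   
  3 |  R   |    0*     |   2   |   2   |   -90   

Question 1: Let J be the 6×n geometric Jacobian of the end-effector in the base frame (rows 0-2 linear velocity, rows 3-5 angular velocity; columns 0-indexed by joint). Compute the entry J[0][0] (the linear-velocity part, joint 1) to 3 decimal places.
axis z_0 = ẑ; lever o_n−o_0 = (6.9282,7.4641,8.1962)
cross product → J_v[:, 0] = (-7.4641,6.9282,0.0000)
J_ω[:, 0] = z_0
entry J[0][0] = -7.4641

-7.464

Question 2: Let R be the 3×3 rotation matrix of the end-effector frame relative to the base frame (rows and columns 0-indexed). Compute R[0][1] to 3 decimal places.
-0.750

End-effector y-axis (col 1 of R) = (-0.7500,-0.4330,0.5000)
R[0][1] = -0.7500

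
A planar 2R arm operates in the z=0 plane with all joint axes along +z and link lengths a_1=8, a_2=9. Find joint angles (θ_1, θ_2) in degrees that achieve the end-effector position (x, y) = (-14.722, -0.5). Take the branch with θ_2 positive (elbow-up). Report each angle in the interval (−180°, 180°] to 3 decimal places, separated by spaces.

149.997 60.006

cos θ_2 = (216.9873−8²−9²)/(2·8·9) = 0.4999; θ_2 = 60.0058° (elbow-up)
β = atan2(-0.5000,-14.7220) = -178.0548°; ψ = atan2(7.7947,12.4992) = 31.9483°
θ_1 = β − ψ = -210.0031°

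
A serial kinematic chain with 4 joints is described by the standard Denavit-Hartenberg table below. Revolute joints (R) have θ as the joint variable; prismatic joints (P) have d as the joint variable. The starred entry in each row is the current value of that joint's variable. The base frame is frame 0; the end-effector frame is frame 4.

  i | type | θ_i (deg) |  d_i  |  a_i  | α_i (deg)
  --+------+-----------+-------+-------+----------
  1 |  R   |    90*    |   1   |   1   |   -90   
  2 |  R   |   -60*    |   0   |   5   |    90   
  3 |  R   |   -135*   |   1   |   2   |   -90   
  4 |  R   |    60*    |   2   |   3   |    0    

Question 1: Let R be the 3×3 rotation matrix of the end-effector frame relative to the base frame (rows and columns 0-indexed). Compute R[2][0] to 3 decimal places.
-0.739

End-effector x-axis (col 0 of R) = (0.3536,0.5732,-0.7392)
R[2][0] = -0.7392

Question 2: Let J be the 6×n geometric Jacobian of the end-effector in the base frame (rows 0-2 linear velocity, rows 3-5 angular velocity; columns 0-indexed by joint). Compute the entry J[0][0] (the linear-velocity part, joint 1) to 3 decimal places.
axis z_0 = ẑ; lever o_n−o_0 = (3.8891,4.3536,3.6125)
cross product → J_v[:, 0] = (-4.3536,3.8891,0.0000)
J_ω[:, 0] = z_0
entry J[0][0] = -4.3536

-4.354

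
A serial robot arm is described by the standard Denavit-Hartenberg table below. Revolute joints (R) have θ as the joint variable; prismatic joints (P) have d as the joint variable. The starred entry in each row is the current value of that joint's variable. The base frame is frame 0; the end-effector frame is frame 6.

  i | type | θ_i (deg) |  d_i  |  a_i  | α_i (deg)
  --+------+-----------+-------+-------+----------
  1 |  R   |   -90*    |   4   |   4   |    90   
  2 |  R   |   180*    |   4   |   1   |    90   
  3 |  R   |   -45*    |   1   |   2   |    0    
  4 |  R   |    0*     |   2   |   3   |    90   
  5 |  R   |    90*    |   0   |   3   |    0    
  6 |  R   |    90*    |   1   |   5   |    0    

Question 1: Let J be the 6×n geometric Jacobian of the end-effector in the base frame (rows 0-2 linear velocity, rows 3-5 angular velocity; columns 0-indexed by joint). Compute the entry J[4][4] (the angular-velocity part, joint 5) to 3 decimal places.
-0.707

axis z_4 = (0.7071,-0.7071,-0.0000); lever o_n−o_4 = (-2.8284,-4.2426,3.0000)
cross product → J_v[:, 4] = (-2.1213,-2.1213,-5.0000)
J_ω[:, 4] = z_4
entry J[4][4] = -0.7071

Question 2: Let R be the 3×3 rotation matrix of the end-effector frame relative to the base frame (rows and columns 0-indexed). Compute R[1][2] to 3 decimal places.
End-effector z-axis (col 2 of R) = (0.7071,-0.7071,-0.0000)
R[1][2] = -0.7071

-0.707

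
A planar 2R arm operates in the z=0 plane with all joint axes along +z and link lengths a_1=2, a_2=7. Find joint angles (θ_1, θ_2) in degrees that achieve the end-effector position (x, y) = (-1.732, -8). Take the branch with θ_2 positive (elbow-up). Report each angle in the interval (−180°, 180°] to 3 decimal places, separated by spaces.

cos θ_2 = (66.9998−2²−7²)/(2·2·7) = 0.5000; θ_2 = 60.0004° (elbow-up)
β = atan2(-8.0000,-1.7320) = -102.2160°; ψ = atan2(6.0622,5.5000) = 47.7840°
θ_1 = β − ψ = -150.0000°

-150.000 60.000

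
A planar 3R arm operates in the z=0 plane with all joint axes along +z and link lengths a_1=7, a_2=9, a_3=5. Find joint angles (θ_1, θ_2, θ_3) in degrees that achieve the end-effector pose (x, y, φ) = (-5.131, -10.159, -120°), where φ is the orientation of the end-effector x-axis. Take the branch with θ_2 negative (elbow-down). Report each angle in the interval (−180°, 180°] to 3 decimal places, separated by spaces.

-29.997 -135.004 45.001

wrist centre = target − a_3·(cos φ, sin φ) = (-2.6310, -5.8289)
cos θ_2 = (40.8979−7²−9²)/(2·7·9) = -0.7072; θ_2 = -135.0043° (elbow-down)
β = atan2(-5.8289,-2.6310) = -114.2932°; ψ = atan2(-6.3635,0.6356) = -84.2964°
θ_1 = β − ψ = -29.9968°
θ_3 = φ − θ_1 − θ_2 = 45.0010° (wrapped to (-180°,180°])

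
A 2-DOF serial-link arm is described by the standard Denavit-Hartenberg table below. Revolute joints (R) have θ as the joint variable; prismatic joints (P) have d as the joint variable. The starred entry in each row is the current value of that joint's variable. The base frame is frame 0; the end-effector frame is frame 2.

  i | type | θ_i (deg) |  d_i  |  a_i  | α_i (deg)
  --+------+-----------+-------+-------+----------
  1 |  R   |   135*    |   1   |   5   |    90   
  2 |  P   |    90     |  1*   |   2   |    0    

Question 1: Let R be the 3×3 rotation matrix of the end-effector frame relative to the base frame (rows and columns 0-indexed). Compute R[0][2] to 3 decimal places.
0.707

End-effector z-axis (col 2 of R) = (0.7071,0.7071,0.0000)
R[0][2] = 0.7071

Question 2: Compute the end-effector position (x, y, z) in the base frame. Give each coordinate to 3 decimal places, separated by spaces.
after link 1: o_1 = (-3.5355, 3.5355, 1.0000)
after link 2: o_2 = (-2.8284, 4.2426, 3.0000)

-2.828 4.243 3.000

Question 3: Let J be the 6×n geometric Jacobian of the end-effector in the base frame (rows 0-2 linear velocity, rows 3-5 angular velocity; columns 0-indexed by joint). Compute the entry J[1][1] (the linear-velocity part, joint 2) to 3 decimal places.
0.707

prismatic axis z_1 = (0.7071,0.7071,0.0000)
J_v[:, 1] = z_1; J_ω[:, 1] = (0,0,0)
entry J[1][1] = 0.7071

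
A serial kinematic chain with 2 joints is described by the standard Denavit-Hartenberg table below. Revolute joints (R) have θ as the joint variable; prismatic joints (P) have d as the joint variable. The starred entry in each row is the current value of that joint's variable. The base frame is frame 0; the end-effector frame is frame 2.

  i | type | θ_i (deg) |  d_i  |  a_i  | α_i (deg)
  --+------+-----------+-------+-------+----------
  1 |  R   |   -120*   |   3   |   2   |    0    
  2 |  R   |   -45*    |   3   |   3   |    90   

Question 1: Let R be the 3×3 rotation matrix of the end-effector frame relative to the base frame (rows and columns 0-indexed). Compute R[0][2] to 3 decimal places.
End-effector z-axis (col 2 of R) = (-0.2588,0.9659,0.0000)
R[0][2] = -0.2588

-0.259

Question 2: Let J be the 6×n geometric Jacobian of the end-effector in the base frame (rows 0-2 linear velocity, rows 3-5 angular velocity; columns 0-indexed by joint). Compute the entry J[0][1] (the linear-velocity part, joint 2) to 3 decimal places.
0.776

axis z_1 = (0.0000,0.0000,1.0000); lever o_n−o_1 = (-2.8978,-0.7765,3.0000)
cross product → J_v[:, 1] = (0.7765,-2.8978,0.0000)
J_ω[:, 1] = z_1
entry J[0][1] = 0.7765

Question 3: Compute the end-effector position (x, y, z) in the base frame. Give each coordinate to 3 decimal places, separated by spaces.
-3.898 -2.509 6.000

after link 1: o_1 = (-1.0000, -1.7321, 3.0000)
after link 2: o_2 = (-3.8978, -2.5085, 6.0000)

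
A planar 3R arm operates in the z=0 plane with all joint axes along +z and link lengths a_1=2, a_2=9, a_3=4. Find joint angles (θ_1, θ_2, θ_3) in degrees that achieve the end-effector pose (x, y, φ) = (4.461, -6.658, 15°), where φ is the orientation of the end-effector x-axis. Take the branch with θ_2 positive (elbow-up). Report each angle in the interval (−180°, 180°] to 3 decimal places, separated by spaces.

wrist centre = target − a_3·(cos φ, sin φ) = (0.5973, -7.6933)
cos θ_2 = (59.5433−2²−9²)/(2·2·9) = -0.7071; θ_2 = 135.0020° (elbow-up)
β = atan2(-7.6933,0.5973) = -85.5605°; ψ = atan2(6.3637,-4.3642) = 124.4419°
θ_1 = β − ψ = -210.0025°
θ_3 = φ − θ_1 − θ_2 = 90.0004° (wrapped to (-180°,180°])

149.998 135.002 90.000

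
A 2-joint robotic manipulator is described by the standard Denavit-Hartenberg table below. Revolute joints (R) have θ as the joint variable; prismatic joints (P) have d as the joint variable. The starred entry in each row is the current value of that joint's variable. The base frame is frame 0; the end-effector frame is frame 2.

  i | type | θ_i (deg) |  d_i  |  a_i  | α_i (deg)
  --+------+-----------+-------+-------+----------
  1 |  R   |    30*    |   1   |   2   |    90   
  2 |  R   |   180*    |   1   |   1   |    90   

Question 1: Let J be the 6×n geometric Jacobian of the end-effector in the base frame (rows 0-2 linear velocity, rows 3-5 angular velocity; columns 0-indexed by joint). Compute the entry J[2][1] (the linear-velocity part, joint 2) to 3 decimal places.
-1.000

axis z_1 = (0.5000,-0.8660,0.0000); lever o_n−o_1 = (-0.3660,-1.3660,0.0000)
cross product → J_v[:, 1] = (-0.0000,-0.0000,-1.0000)
J_ω[:, 1] = z_1
entry J[2][1] = -1.0000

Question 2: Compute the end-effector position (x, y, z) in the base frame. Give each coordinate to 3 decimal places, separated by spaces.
1.366 -0.366 1.000

after link 1: o_1 = (1.7321, 1.0000, 1.0000)
after link 2: o_2 = (1.3660, -0.3660, 1.0000)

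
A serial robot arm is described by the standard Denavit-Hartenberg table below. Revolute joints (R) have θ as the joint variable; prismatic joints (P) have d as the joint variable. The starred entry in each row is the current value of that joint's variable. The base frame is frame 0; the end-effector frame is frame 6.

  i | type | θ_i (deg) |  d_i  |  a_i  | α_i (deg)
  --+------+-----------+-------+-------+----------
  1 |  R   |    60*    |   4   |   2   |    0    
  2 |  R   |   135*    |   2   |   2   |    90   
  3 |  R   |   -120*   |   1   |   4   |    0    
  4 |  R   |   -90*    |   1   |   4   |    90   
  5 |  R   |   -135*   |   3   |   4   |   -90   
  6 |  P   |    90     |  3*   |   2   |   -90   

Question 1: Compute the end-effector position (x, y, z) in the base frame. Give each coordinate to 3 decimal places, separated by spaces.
after link 1: o_1 = (1.0000, 1.7321, 4.0000)
after link 2: o_2 = (-0.9319, 1.2144, 6.0000)
after link 3: o_3 = (0.7412, 2.6980, 2.5359)
after link 4: o_4 = (3.8284, 4.5605, 4.5359)
after link 5: o_5 = (0.7456, 0.8062, 5.7198)
after link 6: o_6 = (4.0350, -0.5085, 5.0484)

4.035 -0.509 5.048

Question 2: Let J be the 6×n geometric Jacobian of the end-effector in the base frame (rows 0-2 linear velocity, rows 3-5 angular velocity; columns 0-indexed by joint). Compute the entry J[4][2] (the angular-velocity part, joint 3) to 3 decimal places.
axis z_2 = (-0.2588,0.9659,0.0000); lever o_n−o_2 = (4.9669,-1.7229,-0.9516)
cross product → J_v[:, 2] = (-0.9192,-0.2463,-4.3517)
J_ω[:, 2] = z_2
entry J[4][2] = 0.9659

0.966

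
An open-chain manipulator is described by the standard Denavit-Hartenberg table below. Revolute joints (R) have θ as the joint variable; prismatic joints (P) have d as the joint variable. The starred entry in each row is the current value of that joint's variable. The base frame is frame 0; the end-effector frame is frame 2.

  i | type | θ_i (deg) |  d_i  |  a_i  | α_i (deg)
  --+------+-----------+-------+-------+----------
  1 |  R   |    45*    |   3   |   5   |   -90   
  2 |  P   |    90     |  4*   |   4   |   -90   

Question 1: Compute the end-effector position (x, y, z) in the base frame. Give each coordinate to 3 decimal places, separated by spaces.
after link 1: o_1 = (3.5355, 3.5355, 3.0000)
after link 2: o_2 = (0.7071, 6.3640, -1.0000)

0.707 6.364 -1.000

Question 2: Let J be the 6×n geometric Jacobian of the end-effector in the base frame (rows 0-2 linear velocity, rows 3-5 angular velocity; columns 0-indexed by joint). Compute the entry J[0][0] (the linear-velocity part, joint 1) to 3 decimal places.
axis z_0 = ẑ; lever o_n−o_0 = (0.7071,6.3640,-1.0000)
cross product → J_v[:, 0] = (-6.3640,0.7071,0.0000)
J_ω[:, 0] = z_0
entry J[0][0] = -6.3640

-6.364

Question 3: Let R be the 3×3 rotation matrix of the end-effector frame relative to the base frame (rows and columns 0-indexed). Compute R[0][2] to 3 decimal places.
-0.707

End-effector z-axis (col 2 of R) = (-0.7071,-0.7071,-0.0000)
R[0][2] = -0.7071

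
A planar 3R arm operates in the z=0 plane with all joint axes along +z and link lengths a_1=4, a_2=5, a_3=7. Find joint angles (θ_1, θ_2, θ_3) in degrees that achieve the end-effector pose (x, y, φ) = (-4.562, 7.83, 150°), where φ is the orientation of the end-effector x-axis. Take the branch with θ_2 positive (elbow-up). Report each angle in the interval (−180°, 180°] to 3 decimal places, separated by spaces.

-0.003 120.001 30.002

wrist centre = target − a_3·(cos φ, sin φ) = (1.5002, 4.3300)
cos θ_2 = (20.9994−4²−5²)/(2·4·5) = -0.5000; θ_2 = 120.0009° (elbow-up)
β = atan2(4.3300,1.5002) = 70.8908°; ψ = atan2(4.3301,1.4999) = 70.8941°
θ_1 = β − ψ = -0.0033°
θ_3 = φ − θ_1 − θ_2 = 30.0024° (wrapped to (-180°,180°])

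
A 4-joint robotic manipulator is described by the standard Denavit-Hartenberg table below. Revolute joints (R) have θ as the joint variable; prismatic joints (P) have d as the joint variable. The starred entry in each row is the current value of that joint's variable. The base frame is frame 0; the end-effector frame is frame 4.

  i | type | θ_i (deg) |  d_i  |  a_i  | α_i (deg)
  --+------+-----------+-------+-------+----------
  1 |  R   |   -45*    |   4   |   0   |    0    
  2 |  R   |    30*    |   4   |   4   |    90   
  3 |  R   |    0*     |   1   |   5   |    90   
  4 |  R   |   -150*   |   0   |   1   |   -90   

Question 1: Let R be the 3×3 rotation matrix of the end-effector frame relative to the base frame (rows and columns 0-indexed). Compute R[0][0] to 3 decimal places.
End-effector x-axis (col 0 of R) = (-0.7071,0.7071,-0.0000)
R[0][0] = -0.7071

-0.707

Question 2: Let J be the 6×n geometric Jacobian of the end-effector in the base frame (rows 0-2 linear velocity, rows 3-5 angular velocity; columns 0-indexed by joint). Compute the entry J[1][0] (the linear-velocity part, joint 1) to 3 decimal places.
7.727

axis z_0 = ẑ; lever o_n−o_0 = (7.7274,-2.5882,8.0000)
cross product → J_v[:, 0] = (2.5882,7.7274,-0.0000)
J_ω[:, 0] = z_0
entry J[1][0] = 7.7274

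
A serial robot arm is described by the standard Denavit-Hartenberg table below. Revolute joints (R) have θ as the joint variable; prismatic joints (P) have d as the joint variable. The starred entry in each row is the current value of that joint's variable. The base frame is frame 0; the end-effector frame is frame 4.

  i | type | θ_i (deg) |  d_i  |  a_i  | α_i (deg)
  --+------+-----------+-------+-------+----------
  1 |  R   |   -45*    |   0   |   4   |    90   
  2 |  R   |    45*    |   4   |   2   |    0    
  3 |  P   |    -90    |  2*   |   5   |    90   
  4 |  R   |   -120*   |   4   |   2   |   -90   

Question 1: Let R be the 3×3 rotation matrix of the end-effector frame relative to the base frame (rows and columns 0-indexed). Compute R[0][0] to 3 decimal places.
0.362

End-effector x-axis (col 0 of R) = (0.3624,0.8624,0.3536)
R[0][0] = 0.3624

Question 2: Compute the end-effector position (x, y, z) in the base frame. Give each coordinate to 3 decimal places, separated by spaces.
0.811 -6.846 -4.243

after link 1: o_1 = (2.8284, -2.8284, 0.0000)
after link 2: o_2 = (1.0000, -6.6569, 1.4142)
after link 3: o_3 = (2.0858, -10.5711, -2.1213)
after link 4: o_4 = (0.8105, -6.8463, -4.2426)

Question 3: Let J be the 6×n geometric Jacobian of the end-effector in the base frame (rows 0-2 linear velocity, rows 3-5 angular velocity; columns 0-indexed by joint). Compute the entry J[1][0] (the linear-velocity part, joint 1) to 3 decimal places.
0.811

axis z_0 = ẑ; lever o_n−o_0 = (0.8105,-6.8463,-4.2426)
cross product → J_v[:, 0] = (6.8463,0.8105,-0.0000)
J_ω[:, 0] = z_0
entry J[1][0] = 0.8105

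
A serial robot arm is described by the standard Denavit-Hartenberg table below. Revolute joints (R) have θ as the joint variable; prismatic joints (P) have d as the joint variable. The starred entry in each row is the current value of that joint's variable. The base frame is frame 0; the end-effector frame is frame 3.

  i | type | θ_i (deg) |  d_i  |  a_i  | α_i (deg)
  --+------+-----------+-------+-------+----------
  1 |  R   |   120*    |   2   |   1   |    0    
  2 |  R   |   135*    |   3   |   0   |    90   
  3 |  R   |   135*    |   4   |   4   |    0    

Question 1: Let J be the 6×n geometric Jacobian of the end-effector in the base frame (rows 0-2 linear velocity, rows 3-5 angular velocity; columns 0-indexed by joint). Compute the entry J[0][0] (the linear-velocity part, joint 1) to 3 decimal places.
axis z_0 = ẑ; lever o_n−o_0 = (-3.6317,4.6334,7.8284)
cross product → J_v[:, 0] = (-4.6334,-3.6317,0.0000)
J_ω[:, 0] = z_0
entry J[0][0] = -4.6334

-4.633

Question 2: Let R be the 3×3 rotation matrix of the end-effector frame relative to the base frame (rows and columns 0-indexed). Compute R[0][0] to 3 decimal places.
End-effector x-axis (col 0 of R) = (0.1830,0.6830,0.7071)
R[0][0] = 0.1830

0.183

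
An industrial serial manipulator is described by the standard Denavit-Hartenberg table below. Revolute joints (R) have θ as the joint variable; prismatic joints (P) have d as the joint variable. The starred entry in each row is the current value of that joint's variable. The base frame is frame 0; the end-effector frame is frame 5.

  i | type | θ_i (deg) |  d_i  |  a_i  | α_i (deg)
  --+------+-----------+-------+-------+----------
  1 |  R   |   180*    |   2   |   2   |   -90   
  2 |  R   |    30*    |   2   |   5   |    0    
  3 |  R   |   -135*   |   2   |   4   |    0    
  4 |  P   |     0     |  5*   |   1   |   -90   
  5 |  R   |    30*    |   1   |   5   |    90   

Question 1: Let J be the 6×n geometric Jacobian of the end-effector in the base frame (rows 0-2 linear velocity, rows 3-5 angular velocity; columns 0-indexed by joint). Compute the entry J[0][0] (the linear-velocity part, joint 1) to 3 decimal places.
axis z_0 = ẑ; lever o_n−o_0 = (-4.8812,-6.5000,8.7710)
cross product → J_v[:, 0] = (6.5000,-4.8812,0.0000)
J_ω[:, 0] = z_0
entry J[0][0] = 6.5000

6.500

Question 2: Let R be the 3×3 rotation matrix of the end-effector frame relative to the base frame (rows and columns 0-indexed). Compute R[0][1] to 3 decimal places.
End-effector y-axis (col 1 of R) = (-0.9659,0.0000,0.2588)
R[0][1] = -0.9659

-0.966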